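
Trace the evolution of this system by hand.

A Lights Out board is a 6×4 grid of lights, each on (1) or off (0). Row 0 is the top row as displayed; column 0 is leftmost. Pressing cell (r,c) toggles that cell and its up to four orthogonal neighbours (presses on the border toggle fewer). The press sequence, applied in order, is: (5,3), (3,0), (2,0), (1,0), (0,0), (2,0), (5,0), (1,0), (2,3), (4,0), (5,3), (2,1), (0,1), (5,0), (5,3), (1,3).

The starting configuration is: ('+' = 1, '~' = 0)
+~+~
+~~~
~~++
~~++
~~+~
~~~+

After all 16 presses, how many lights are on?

12

gen 0: +~+~
+~~~
~~++
~~++
~~+~
~~~+
gen 1: +~+~
+~~~
~~++
~~++
~~++
~~+~
gen 2: +~+~
+~~~
+~++
++++
+~++
~~+~
gen 3: +~+~
~~~~
~+++
~+++
+~++
~~+~
gen 4: ~~+~
++~~
++++
~+++
+~++
~~+~
gen 5: +++~
~+~~
++++
~+++
+~++
~~+~
gen 6: +++~
++~~
~~++
++++
+~++
~~+~
gen 7: +++~
++~~
~~++
++++
~~++
+++~
gen 8: ~++~
~~~~
+~++
++++
~~++
+++~
gen 9: ~++~
~~~+
+~~~
+++~
~~++
+++~
gen 10: ~++~
~~~+
+~~~
~++~
++++
~++~
gen 11: ~++~
~~~+
+~~~
~++~
+++~
~+~+
gen 12: ~++~
~+~+
~++~
~~+~
+++~
~+~+
gen 13: +~~~
~~~+
~++~
~~+~
+++~
~+~+
gen 14: +~~~
~~~+
~++~
~~+~
~++~
+~~+
gen 15: +~~~
~~~+
~++~
~~+~
~+++
+~+~
gen 16: +~~+
~~+~
~+++
~~+~
~+++
+~+~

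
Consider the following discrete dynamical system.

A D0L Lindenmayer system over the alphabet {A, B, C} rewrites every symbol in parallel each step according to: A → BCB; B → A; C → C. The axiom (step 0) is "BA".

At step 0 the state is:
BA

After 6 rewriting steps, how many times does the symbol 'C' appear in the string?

step 0: BA
step 1: ABCB
step 2: BCBACA
step 3: ACABCBCBCB
step 4: BCBCBCBACACACA
step 5: ACACACABCBCBCBCBCBCBCB
step 6: BCBCBCBCBCBCBCBACACACACACACACA

14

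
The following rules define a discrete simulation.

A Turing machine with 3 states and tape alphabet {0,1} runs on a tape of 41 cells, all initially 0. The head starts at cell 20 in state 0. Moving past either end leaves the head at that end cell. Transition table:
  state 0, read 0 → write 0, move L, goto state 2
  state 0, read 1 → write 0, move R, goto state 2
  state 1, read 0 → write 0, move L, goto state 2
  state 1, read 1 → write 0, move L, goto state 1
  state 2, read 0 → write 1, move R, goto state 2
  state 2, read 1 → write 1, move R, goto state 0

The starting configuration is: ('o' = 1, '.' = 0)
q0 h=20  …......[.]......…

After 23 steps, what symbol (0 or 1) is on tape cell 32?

t=0: q0 h=20  …......[.]......…
t=1: q2 h=19  …......[.]......…
t=2: q2 h=20  ….....o[.]......…
t=3: q2 h=21  …....oo[.]......…
t=4: q2 h=22  …...ooo[.]......…
t=5: q2 h=23  …..oooo[.]......…
t=6: q2 h=24  ….ooooo[.]......…
t=7: q2 h=25  …oooooo[.]......…
t=8: q2 h=26  …oooooo[.]......…
t=9: q2 h=27  …oooooo[.]......…
t=10: q2 h=28  …oooooo[.]......…
t=11: q2 h=29  …oooooo[.]......…
t=12: q2 h=30  …oooooo[.]......…
t=13: q2 h=31  …oooooo[.]......…
t=14: q2 h=32  …oooooo[.]......…
t=15: q2 h=33  …oooooo[.]......…
t=16: q2 h=34  …oooooo[.]......|
t=17: q2 h=35  …oooooo[.].....|
t=18: q2 h=36  …oooooo[.]....|
t=19: q2 h=37  …oooooo[.]...|
t=20: q2 h=38  …oooooo[.]..|
t=21: q2 h=39  …oooooo[.].|
t=22: q2 h=40  …oooooo[.]|
t=23: q2 h=40  …oooooo[o]|

1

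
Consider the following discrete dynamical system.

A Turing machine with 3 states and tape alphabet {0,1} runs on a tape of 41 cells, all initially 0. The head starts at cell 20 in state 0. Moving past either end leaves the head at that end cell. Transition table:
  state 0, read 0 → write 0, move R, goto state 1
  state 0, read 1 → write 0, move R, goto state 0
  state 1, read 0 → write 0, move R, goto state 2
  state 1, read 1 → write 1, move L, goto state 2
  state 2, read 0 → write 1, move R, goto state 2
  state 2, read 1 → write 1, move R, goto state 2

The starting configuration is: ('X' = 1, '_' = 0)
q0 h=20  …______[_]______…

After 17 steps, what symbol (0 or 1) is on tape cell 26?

0) q0 h=20  …______[_]______…
1) q1 h=21  …______[_]______…
2) q2 h=22  …______[_]______…
3) q2 h=23  …_____X[_]______…
4) q2 h=24  …____XX[_]______…
5) q2 h=25  …___XXX[_]______…
6) q2 h=26  …__XXXX[_]______…
7) q2 h=27  …_XXXXX[_]______…
8) q2 h=28  …XXXXXX[_]______…
9) q2 h=29  …XXXXXX[_]______…
10) q2 h=30  …XXXXXX[_]______…
11) q2 h=31  …XXXXXX[_]______…
12) q2 h=32  …XXXXXX[_]______…
13) q2 h=33  …XXXXXX[_]______…
14) q2 h=34  …XXXXXX[_]______|
15) q2 h=35  …XXXXXX[_]_____|
16) q2 h=36  …XXXXXX[_]____|
17) q2 h=37  …XXXXXX[_]___|

1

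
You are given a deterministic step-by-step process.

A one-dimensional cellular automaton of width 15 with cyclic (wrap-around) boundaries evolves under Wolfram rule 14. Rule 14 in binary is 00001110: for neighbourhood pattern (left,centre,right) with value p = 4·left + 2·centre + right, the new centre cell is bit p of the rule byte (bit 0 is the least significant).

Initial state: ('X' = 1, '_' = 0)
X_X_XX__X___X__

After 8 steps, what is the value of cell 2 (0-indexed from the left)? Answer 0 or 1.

1

0) X_X_XX__X___X__
1) X_X_X__XX__XX_X
2) __X_X_XX__XX__X
3) _XX_X_X__XX__XX
4) _X__X_X_XX__XX_
5) XX_XX_X_X__XX__
6) X__X__X_X_XX__X
7) __XX_XX_X_X__XX
8) _XX__X__X_X_XX_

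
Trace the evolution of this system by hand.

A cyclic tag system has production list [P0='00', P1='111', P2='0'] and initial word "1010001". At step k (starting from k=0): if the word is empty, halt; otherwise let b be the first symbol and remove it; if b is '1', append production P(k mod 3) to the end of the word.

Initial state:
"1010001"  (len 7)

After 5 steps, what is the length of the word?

t=0: "1010001"  (len 7)
t=1: "01000100"  (len 8)
t=2: "1000100"  (len 7)
t=3: "0001000"  (len 7)
t=4: "001000"  (len 6)
t=5: "01000"  (len 5)

5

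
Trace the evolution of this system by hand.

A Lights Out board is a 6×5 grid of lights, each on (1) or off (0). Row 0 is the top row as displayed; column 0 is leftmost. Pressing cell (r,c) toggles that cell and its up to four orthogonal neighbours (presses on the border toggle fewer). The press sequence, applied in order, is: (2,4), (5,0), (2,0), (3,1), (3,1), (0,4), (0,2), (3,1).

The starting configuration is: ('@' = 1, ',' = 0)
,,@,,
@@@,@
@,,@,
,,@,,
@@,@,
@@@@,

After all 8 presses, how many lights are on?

[0] ,,@,,
@@@,@
@,,@,
,,@,,
@@,@,
@@@@,
[1] ,,@,,
@@@,,
@,,,@
,,@,@
@@,@,
@@@@,
[2] ,,@,,
@@@,,
@,,,@
,,@,@
,@,@,
,,@@,
[3] ,,@,,
,@@,,
,@,,@
@,@,@
,@,@,
,,@@,
[4] ,,@,,
,@@,,
,,,,@
,@,,@
,,,@,
,,@@,
[5] ,,@,,
,@@,,
,@,,@
@,@,@
,@,@,
,,@@,
[6] ,,@@@
,@@,@
,@,,@
@,@,@
,@,@,
,,@@,
[7] ,@,,@
,@,,@
,@,,@
@,@,@
,@,@,
,,@@,
[8] ,@,,@
,@,,@
,,,,@
,@,,@
,,,@,
,,@@,

10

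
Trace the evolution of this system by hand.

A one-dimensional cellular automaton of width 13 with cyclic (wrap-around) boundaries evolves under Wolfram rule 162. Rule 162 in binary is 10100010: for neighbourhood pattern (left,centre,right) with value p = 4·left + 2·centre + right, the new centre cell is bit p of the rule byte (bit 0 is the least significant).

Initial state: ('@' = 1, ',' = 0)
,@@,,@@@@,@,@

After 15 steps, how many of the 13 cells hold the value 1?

5

t=0: ,@@,,@@@@,@,@
t=1: @,,,@,@@,@,@,
t=2: ,,,@,@,,@,@,@
t=3: ,,@,@,,@,@,@,
t=4: ,@,@,,@,@,@,,
t=5: @,@,,@,@,@,,,
t=6: ,@,,@,@,@,,,@
t=7: @,,@,@,@,,,@,
t=8: ,,@,@,@,,,@,@
t=9: ,@,@,@,,,@,@,
t=10: @,@,@,,,@,@,,
t=11: ,@,@,,,@,@,,@
t=12: @,@,,,@,@,,@,
t=13: ,@,,,@,@,,@,@
t=14: @,,,@,@,,@,@,
t=15: ,,,@,@,,@,@,@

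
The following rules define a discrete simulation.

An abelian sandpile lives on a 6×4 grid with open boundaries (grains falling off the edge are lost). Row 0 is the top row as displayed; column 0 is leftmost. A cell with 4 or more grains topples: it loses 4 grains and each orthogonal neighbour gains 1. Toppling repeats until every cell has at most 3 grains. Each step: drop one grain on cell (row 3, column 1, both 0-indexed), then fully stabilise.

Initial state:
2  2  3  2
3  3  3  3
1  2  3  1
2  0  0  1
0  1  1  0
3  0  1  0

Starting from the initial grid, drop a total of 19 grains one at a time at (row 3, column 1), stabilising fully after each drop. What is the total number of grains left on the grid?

40

k=0  2  2  3  2
3  3  3  3
1  2  3  1
2  0  0  1
0  1  1  0
3  0  1  0
k=1  2  2  3  2
3  3  3  3
1  2  3  1
2  1  0  1
0  1  1  0
3  0  1  0
k=2  2  2  3  2
3  3  3  3
1  2  3  1
2  2  0  1
0  1  1  0
3  0  1  0
k=3  2  2  3  2
3  3  3  3
1  2  3  1
2  3  0  1
0  1  1  0
3  0  1  0
k=4  2  2  3  2
3  3  3  3
1  3  3  1
3  0  1  1
0  2  1  0
3  0  1  0
k=5  2  2  3  2
3  3  3  3
1  3  3  1
3  1  1  1
0  2  1  0
3  0  1  0
k=6  2  2  3  2
3  3  3  3
1  3  3  1
3  2  1  1
0  2  1  0
3  0  1  0
k=7  2  2  3  2
3  3  3  3
1  3  3  1
3  3  1  1
0  2  1  0
3  0  1  0
k=8  0  1  2  0
2  3  3  1
0  3  1  3
1  2  3  1
1  3  1  0
3  0  1  0
k=9  0  1  2  0
2  3  3  1
0  3  1  3
1  3  3  1
1  3  1  0
3  0  1  0
k=10  0  2  3  0
3  1  1  3
1  2  1  0
2  3  1  3
2  0  3  0
3  1  1  0
k=11  0  2  3  0
3  1  1  3
1  3  1  0
3  0  2  3
2  1  3  0
3  1  1  0
k=12  0  2  3  0
3  1  1  3
1  3  1  0
3  1  2  3
2  1  3  0
3  1  1  0
k=13  0  2  3  0
3  1  1  3
1  3  1  0
3  2  2  3
2  1  3  0
3  1  1  0
k=14  0  2  3  0
3  1  1  3
1  3  1  0
3  3  2  3
2  1  3  0
3  1  1  0
k=15  0  2  3  0
3  2  1  3
3  0  2  0
0  2  3  3
3  2  3  0
3  1  1  0
k=16  0  2  3  0
3  2  1  3
3  0  2  0
0  3  3  3
3  2  3  0
3  1  1  0
k=17  0  2  3  0
3  2  1  3
3  1  3  1
2  2  2  0
1  1  1  2
0  3  2  0
k=18  0  2  3  0
3  2  1  3
3  1  3  1
2  3  2  0
1  1  1  2
0  3  2  0
k=19  0  2  3  0
3  2  1  3
3  2  3  1
3  0  3  0
1  2  1  2
0  3  2  0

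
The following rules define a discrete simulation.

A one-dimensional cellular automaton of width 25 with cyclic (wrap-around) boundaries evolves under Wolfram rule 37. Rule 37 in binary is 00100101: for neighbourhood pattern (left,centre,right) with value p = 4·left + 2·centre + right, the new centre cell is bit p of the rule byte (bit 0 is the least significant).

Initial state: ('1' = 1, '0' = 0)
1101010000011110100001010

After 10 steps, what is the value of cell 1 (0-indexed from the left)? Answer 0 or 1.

0) 1101010000011110100001010
1) 0011110111000001101101111
2) 0000001000011100010010000
3) 1111101011000001010010111
4) 0000011100011101110011000
5) 1111000001000010000000011
6) 0000011101011010111111000
7) 1111000011100111000000011
8) 0000011000000000011111000
9) 1111000011111111000000011
10) 0000011000000000011111000

0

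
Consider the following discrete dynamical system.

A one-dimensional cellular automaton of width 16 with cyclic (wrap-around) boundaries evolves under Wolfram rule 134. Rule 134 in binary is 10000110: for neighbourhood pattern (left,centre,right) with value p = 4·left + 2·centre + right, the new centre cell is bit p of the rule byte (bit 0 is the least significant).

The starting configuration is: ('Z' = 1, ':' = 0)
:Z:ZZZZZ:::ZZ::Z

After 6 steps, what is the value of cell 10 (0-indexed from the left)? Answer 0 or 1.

step 0: :Z:ZZZZZ:::ZZ::Z
step 1: :Z::ZZZ:::Z:::ZZ
step 2: :Z:Z:Z:::ZZ::Z::
step 3: ZZ:Z:Z::Z:::ZZ::
step 4: :::Z:Z:ZZ::Z:::Z
step 5: ::ZZ:Z::::ZZ::ZZ
step 6: :Z:::Z:::Z:::Z::

0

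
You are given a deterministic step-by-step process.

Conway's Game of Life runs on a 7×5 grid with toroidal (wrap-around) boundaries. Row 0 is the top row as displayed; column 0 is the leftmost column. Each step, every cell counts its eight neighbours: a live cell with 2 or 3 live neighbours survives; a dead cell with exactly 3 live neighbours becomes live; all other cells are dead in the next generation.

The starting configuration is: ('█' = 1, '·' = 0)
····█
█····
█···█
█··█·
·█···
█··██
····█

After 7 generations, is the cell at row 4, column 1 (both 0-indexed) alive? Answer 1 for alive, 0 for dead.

1

t=0: ····█
█····
█···█
█··█·
·█···
█··██
····█
t=1: █···█
█····
██···
██···
·███·
█··██
·····
t=2: █···█
·····
····█
····█
···█·
██·██
···█·
t=3: ····█
█···█
·····
···██
··██·
█··█·
·███·
t=4: ·██·█
█···█
█··█·
··███
··█··
·····
████·
t=5: ·····
··█··
███··
·██·█
··█··
···█·
█··██
t=6: ···██
··█··
█····
·····
·██··
··██·
···██
t=7: ··█·█
···██
·····
·█···
·███·
·█··█
·····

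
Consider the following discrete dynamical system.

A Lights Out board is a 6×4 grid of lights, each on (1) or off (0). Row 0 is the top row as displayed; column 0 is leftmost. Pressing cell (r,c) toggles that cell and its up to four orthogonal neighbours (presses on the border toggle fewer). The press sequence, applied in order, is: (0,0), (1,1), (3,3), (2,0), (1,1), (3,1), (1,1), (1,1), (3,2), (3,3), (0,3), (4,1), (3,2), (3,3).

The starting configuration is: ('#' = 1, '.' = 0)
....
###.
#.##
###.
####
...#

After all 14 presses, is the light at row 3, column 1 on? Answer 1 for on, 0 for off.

step 0: ....
###.
#.##
###.
####
...#
step 1: ##..
.##.
#.##
###.
####
...#
step 2: #...
#...
####
###.
####
...#
step 3: #...
#...
###.
##.#
###.
...#
step 4: #...
....
..#.
.#.#
###.
...#
step 5: ##..
###.
.##.
.#.#
###.
...#
step 6: ##..
###.
..#.
#.##
#.#.
...#
step 7: #...
....
.##.
#.##
#.#.
...#
step 8: ##..
###.
..#.
#.##
#.#.
...#
step 9: ##..
###.
....
##..
#...
...#
step 10: ##..
###.
...#
####
#..#
...#
step 11: ####
####
...#
####
#..#
...#
step 12: ####
####
...#
#.##
.###
.#.#
step 13: ####
####
..##
##..
.#.#
.#.#
step 14: ####
####
..#.
####
.#..
.#.#

1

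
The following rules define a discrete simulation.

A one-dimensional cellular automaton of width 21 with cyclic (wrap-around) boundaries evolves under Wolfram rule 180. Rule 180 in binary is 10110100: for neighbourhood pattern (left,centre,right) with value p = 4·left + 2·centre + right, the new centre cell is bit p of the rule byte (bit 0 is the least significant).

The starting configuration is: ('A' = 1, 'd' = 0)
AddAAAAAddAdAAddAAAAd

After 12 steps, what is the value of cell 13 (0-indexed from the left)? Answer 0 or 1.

gen 0: AddAAAAAddAdAAddAAAAd
gen 1: AAddAAAdAdAAddAddAAdA
gen 2: AdAddAdAAAddAdAAdddAd
gen 3: AAAAdAAdAdAdAAddAddAA
gen 4: AAAdAddAAAAAddAdAAddA
gen 5: AAdAAAddAAAdAdAAddAdd
gen 6: ddAdAdAddAdAAAddAdAAd
gen 7: ddAAAAAAdAAdAdAdAAddA
gen 8: AddAAAAdAddAAAAAddAdA
gen 9: dAddAAdAAAddAAAdAdAAd
gen 10: dAAdddAdAdAddAdAAAddA
gen 11: AddAddAAAAAAdAAdAdAdA
gen 12: dAdAAddAAAAdAddAAAAAd

0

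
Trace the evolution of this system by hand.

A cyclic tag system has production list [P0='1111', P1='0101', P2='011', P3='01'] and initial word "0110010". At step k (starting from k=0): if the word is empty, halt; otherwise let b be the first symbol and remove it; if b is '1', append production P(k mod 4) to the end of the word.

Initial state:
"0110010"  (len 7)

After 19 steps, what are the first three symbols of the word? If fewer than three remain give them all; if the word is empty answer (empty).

[0] "0110010"  (len 7)
[1] "110010"  (len 6)
[2] "100100101"  (len 9)
[3] "00100101011"  (len 11)
[4] "0100101011"  (len 10)
[5] "100101011"  (len 9)
[6] "001010110101"  (len 12)
[7] "01010110101"  (len 11)
[8] "1010110101"  (len 10)
[9] "0101101011111"  (len 13)
[10] "101101011111"  (len 12)
[11] "01101011111011"  (len 14)
[12] "1101011111011"  (len 13)
[13] "1010111110111111"  (len 16)
[14] "0101111101111110101"  (len 19)
[15] "101111101111110101"  (len 18)
[16] "0111110111111010101"  (len 19)
[17] "111110111111010101"  (len 18)
[18] "111101111110101010101"  (len 21)
[19] "11101111110101010101011"  (len 23)

111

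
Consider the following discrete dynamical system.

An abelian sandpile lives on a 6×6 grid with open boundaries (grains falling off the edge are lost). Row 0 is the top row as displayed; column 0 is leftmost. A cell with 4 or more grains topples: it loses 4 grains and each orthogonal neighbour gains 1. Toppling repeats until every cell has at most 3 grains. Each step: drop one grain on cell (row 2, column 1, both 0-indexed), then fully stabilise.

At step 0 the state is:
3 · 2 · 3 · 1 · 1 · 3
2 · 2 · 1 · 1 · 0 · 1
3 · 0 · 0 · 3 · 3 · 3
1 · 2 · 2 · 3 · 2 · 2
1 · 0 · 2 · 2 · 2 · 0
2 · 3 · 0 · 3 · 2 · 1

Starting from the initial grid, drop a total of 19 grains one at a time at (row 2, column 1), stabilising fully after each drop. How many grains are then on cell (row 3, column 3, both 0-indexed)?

k=0  3 · 2 · 3 · 1 · 1 · 3
2 · 2 · 1 · 1 · 0 · 1
3 · 0 · 0 · 3 · 3 · 3
1 · 2 · 2 · 3 · 2 · 2
1 · 0 · 2 · 2 · 2 · 0
2 · 3 · 0 · 3 · 2 · 1
k=1  3 · 2 · 3 · 1 · 1 · 3
2 · 2 · 1 · 1 · 0 · 1
3 · 1 · 0 · 3 · 3 · 3
1 · 2 · 2 · 3 · 2 · 2
1 · 0 · 2 · 2 · 2 · 0
2 · 3 · 0 · 3 · 2 · 1
k=2  3 · 2 · 3 · 1 · 1 · 3
2 · 2 · 1 · 1 · 0 · 1
3 · 2 · 0 · 3 · 3 · 3
1 · 2 · 2 · 3 · 2 · 2
1 · 0 · 2 · 2 · 2 · 0
2 · 3 · 0 · 3 · 2 · 1
k=3  3 · 2 · 3 · 1 · 1 · 3
2 · 2 · 1 · 1 · 0 · 1
3 · 3 · 0 · 3 · 3 · 3
1 · 2 · 2 · 3 · 2 · 2
1 · 0 · 2 · 2 · 2 · 0
2 · 3 · 0 · 3 · 2 · 1
k=4  3 · 2 · 3 · 1 · 1 · 3
3 · 3 · 1 · 1 · 0 · 1
0 · 1 · 1 · 3 · 3 · 3
2 · 3 · 2 · 3 · 2 · 2
1 · 0 · 2 · 2 · 2 · 0
2 · 3 · 0 · 3 · 2 · 1
k=5  3 · 2 · 3 · 1 · 1 · 3
3 · 3 · 1 · 1 · 0 · 1
0 · 2 · 1 · 3 · 3 · 3
2 · 3 · 2 · 3 · 2 · 2
1 · 0 · 2 · 2 · 2 · 0
2 · 3 · 0 · 3 · 2 · 1
k=6  3 · 2 · 3 · 1 · 1 · 3
3 · 3 · 1 · 1 · 0 · 1
0 · 3 · 1 · 3 · 3 · 3
2 · 3 · 2 · 3 · 2 · 2
1 · 0 · 2 · 2 · 2 · 0
2 · 3 · 0 · 3 · 2 · 1
k=7  1 · 1 · 0 · 2 · 1 · 3
1 · 2 · 3 · 1 · 0 · 1
2 · 2 · 2 · 3 · 3 · 3
3 · 0 · 3 · 3 · 2 · 2
1 · 1 · 2 · 2 · 2 · 0
2 · 3 · 0 · 3 · 2 · 1
k=8  1 · 1 · 0 · 2 · 1 · 3
1 · 2 · 3 · 1 · 0 · 1
2 · 3 · 2 · 3 · 3 · 3
3 · 0 · 3 · 3 · 2 · 2
1 · 1 · 2 · 2 · 2 · 0
2 · 3 · 0 · 3 · 2 · 1
k=9  1 · 1 · 0 · 2 · 1 · 3
1 · 3 · 3 · 1 · 0 · 1
3 · 0 · 3 · 3 · 3 · 3
3 · 1 · 3 · 3 · 2 · 2
1 · 1 · 2 · 2 · 2 · 0
2 · 3 · 0 · 3 · 2 · 1
k=10  1 · 1 · 0 · 2 · 1 · 3
1 · 3 · 3 · 1 · 0 · 1
3 · 1 · 3 · 3 · 3 · 3
3 · 1 · 3 · 3 · 2 · 2
1 · 1 · 2 · 2 · 2 · 0
2 · 3 · 0 · 3 · 2 · 1
k=11  1 · 1 · 0 · 2 · 1 · 3
1 · 3 · 3 · 1 · 0 · 1
3 · 2 · 3 · 3 · 3 · 3
3 · 1 · 3 · 3 · 2 · 2
1 · 1 · 2 · 2 · 2 · 0
2 · 3 · 0 · 3 · 2 · 1
k=12  1 · 1 · 0 · 2 · 1 · 3
1 · 3 · 3 · 1 · 0 · 1
3 · 3 · 3 · 3 · 3 · 3
3 · 1 · 3 · 3 · 2 · 2
1 · 1 · 2 · 2 · 2 · 0
2 · 3 · 0 · 3 · 2 · 1
k=13  1 · 2 · 1 · 2 · 1 · 3
3 · 2 · 2 · 3 · 1 · 2
2 · 1 · 0 · 3 · 2 · 1
1 · 1 · 3 · 2 · 1 · 0
2 · 2 · 3 · 3 · 3 · 1
2 · 3 · 0 · 3 · 2 · 1
k=14  1 · 2 · 1 · 2 · 1 · 3
3 · 2 · 2 · 3 · 1 · 2
2 · 2 · 0 · 3 · 2 · 1
1 · 1 · 3 · 2 · 1 · 0
2 · 2 · 3 · 3 · 3 · 1
2 · 3 · 0 · 3 · 2 · 1
k=15  1 · 2 · 1 · 2 · 1 · 3
3 · 2 · 2 · 3 · 1 · 2
2 · 3 · 0 · 3 · 2 · 1
1 · 1 · 3 · 2 · 1 · 0
2 · 2 · 3 · 3 · 3 · 1
2 · 3 · 0 · 3 · 2 · 1
k=16  1 · 2 · 1 · 2 · 1 · 3
3 · 3 · 2 · 3 · 1 · 2
3 · 0 · 1 · 3 · 2 · 1
1 · 2 · 3 · 2 · 1 · 0
2 · 2 · 3 · 3 · 3 · 1
2 · 3 · 0 · 3 · 2 · 1
k=17  1 · 2 · 1 · 2 · 1 · 3
3 · 3 · 2 · 3 · 1 · 2
3 · 1 · 1 · 3 · 2 · 1
1 · 2 · 3 · 2 · 1 · 0
2 · 2 · 3 · 3 · 3 · 1
2 · 3 · 0 · 3 · 2 · 1
k=18  1 · 2 · 1 · 2 · 1 · 3
3 · 3 · 2 · 3 · 1 · 2
3 · 2 · 1 · 3 · 2 · 1
1 · 2 · 3 · 2 · 1 · 0
2 · 2 · 3 · 3 · 3 · 1
2 · 3 · 0 · 3 · 2 · 1
k=19  1 · 2 · 1 · 2 · 1 · 3
3 · 3 · 2 · 3 · 1 · 2
3 · 3 · 1 · 3 · 2 · 1
1 · 2 · 3 · 2 · 1 · 0
2 · 2 · 3 · 3 · 3 · 1
2 · 3 · 0 · 3 · 2 · 1

2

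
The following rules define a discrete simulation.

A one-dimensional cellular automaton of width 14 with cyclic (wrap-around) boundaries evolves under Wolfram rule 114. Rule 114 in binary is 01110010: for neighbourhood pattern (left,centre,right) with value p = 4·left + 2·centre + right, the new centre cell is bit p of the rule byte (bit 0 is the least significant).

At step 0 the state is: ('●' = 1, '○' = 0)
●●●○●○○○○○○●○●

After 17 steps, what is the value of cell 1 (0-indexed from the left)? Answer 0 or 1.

0

[0] ●●●○●○○○○○○●○●
[1] ○○●●○●○○○○●○●○
[2] ○●○●●○●○○●○●○●
[3] ●○●○●●○●●○●○●○
[4] ○●○●○●●○●●○●○●
[5] ●○●○●○●●○●●○●○
[6] ○●○●○●○●●○●●○●
[7] ●○●○●○●○●●○●●○
[8] ○●○●○●○●○●●○●●
[9] ●○●○●○●○●○●●○●
[10] ●●○●○●○●○●○●●○
[11] ○●●○●○●○●○●○●●
[12] ●○●●○●○●○●○●○●
[13] ●●○●●○●○●○●○●○
[14] ○●●○●●○●○●○●○●
[15] ●○●●○●●○●○●○●○
[16] ○●○●●○●●○●○●○●
[17] ●○●○●●○●●○●○●○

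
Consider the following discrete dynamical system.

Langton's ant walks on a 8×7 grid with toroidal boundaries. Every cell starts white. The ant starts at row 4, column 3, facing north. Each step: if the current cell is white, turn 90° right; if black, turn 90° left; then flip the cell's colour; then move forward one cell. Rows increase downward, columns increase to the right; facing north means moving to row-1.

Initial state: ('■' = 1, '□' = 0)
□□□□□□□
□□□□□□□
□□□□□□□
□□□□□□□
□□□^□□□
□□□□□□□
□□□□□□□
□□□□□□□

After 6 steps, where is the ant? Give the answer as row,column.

3,2

k=0  □□□□□□□
□□□□□□□
□□□□□□□
□□□□□□□
□□□^□□□
□□□□□□□
□□□□□□□
□□□□□□□
k=1  □□□□□□□
□□□□□□□
□□□□□□□
□□□□□□□
□□□■>□□
□□□□□□□
□□□□□□□
□□□□□□□
k=2  □□□□□□□
□□□□□□□
□□□□□□□
□□□□□□□
□□□■■□□
□□□□v□□
□□□□□□□
□□□□□□□
k=3  □□□□□□□
□□□□□□□
□□□□□□□
□□□□□□□
□□□■■□□
□□□<■□□
□□□□□□□
□□□□□□□
k=4  □□□□□□□
□□□□□□□
□□□□□□□
□□□□□□□
□□□^■□□
□□□■■□□
□□□□□□□
□□□□□□□
k=5  □□□□□□□
□□□□□□□
□□□□□□□
□□□□□□□
□□<□■□□
□□□■■□□
□□□□□□□
□□□□□□□
k=6  □□□□□□□
□□□□□□□
□□□□□□□
□□^□□□□
□□■□■□□
□□□■■□□
□□□□□□□
□□□□□□□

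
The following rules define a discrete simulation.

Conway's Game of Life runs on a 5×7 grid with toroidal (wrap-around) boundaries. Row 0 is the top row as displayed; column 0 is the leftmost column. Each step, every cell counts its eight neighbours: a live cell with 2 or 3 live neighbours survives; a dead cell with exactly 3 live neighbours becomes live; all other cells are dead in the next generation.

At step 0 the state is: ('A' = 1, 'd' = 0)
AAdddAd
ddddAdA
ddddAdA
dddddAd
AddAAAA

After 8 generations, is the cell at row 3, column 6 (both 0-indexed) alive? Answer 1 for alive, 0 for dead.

0) AAdddAd
ddddAdA
ddddAdA
dddddAd
AddAAAA
1) dAdAddd
ddddAdA
ddddAdA
AddAddd
AAddddd
2) dAAdddd
AddAAdd
AddAAdA
AAddddA
AAddddd
3) ddAAddd
AdddAAA
ddAAAdd
ddAddAd
ddddddA
4) AddAAdd
dAdddAA
dAAdddd
ddAdAAd
ddAAddd
5) AAdAAAA
dAdAAAA
AAAAAdA
ddddAdd
dAAddAd
6) ddddddd
ddddddd
dAddddA
ddddAdA
dAAdddd
7) ddddddd
ddddddd
AddddAd
dAAddAd
ddddddd
8) ddddddd
ddddddd
dAddddA
dAddddA
ddddddd

1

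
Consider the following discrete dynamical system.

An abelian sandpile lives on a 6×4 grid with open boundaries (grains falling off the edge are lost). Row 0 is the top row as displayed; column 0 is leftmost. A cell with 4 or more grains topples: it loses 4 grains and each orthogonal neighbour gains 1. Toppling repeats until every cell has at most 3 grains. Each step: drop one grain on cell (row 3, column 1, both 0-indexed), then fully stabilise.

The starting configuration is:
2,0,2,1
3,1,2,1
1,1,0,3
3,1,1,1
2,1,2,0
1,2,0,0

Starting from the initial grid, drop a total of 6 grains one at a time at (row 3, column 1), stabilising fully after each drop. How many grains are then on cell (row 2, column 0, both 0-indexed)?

k=0  2,0,2,1
3,1,2,1
1,1,0,3
3,1,1,1
2,1,2,0
1,2,0,0
k=1  2,0,2,1
3,1,2,1
1,1,0,3
3,2,1,1
2,1,2,0
1,2,0,0
k=2  2,0,2,1
3,1,2,1
1,1,0,3
3,3,1,1
2,1,2,0
1,2,0,0
k=3  2,0,2,1
3,1,2,1
2,2,0,3
0,1,2,1
3,2,2,0
1,2,0,0
k=4  2,0,2,1
3,1,2,1
2,2,0,3
0,2,2,1
3,2,2,0
1,2,0,0
k=5  2,0,2,1
3,1,2,1
2,2,0,3
0,3,2,1
3,2,2,0
1,2,0,0
k=6  2,0,2,1
3,1,2,1
2,3,0,3
1,0,3,1
3,3,2,0
1,2,0,0

2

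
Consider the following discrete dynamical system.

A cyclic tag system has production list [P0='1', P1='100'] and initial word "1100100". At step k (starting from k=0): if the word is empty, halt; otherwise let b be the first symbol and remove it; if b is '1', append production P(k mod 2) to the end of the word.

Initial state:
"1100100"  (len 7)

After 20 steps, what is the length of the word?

7

gen 0: "1100100"  (len 7)
gen 1: "1001001"  (len 7)
gen 2: "001001100"  (len 9)
gen 3: "01001100"  (len 8)
gen 4: "1001100"  (len 7)
gen 5: "0011001"  (len 7)
gen 6: "011001"  (len 6)
gen 7: "11001"  (len 5)
gen 8: "1001100"  (len 7)
gen 9: "0011001"  (len 7)
gen 10: "011001"  (len 6)
gen 11: "11001"  (len 5)
gen 12: "1001100"  (len 7)
gen 13: "0011001"  (len 7)
gen 14: "011001"  (len 6)
gen 15: "11001"  (len 5)
gen 16: "1001100"  (len 7)
gen 17: "0011001"  (len 7)
gen 18: "011001"  (len 6)
gen 19: "11001"  (len 5)
gen 20: "1001100"  (len 7)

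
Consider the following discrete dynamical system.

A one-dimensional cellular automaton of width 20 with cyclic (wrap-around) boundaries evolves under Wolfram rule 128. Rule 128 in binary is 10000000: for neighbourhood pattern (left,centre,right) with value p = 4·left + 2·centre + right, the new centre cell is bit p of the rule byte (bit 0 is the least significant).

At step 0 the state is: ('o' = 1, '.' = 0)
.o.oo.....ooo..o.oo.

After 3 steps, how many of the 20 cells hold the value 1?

0) .o.oo.....ooo..o.oo.
1) ...........o........
2) ....................
3) ....................

0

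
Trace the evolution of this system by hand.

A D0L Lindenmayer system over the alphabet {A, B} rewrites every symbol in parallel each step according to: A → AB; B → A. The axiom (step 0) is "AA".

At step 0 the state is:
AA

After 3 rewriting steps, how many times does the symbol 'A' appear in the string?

6

k=0  AA
k=1  ABAB
k=2  ABAABA
k=3  ABAABABAAB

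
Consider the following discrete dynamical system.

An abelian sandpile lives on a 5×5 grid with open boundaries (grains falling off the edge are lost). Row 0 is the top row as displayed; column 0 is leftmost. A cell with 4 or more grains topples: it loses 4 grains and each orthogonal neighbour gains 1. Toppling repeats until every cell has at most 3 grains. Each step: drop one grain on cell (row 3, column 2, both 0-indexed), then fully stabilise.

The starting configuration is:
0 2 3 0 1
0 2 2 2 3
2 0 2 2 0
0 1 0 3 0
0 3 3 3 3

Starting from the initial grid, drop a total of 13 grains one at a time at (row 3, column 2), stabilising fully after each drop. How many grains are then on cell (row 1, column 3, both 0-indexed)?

step 0: 0 2 3 0 1
0 2 2 2 3
2 0 2 2 0
0 1 0 3 0
0 3 3 3 3
step 1: 0 2 3 0 1
0 2 2 2 3
2 0 2 2 0
0 1 1 3 0
0 3 3 3 3
step 2: 0 2 3 0 1
0 2 2 2 3
2 0 2 2 0
0 1 2 3 0
0 3 3 3 3
step 3: 0 2 3 0 1
0 2 2 2 3
2 0 2 2 0
0 1 3 3 0
0 3 3 3 3
step 4: 0 2 3 0 1
0 2 2 2 3
2 0 3 3 0
0 3 2 1 2
1 0 2 2 0
step 5: 0 2 3 0 1
0 2 2 2 3
2 0 3 3 0
0 3 3 1 2
1 0 2 2 0
step 6: 0 2 3 0 1
0 2 3 3 3
2 2 1 0 1
1 0 2 3 2
1 1 3 2 0
step 7: 0 2 3 0 1
0 2 3 3 3
2 2 1 0 1
1 0 3 3 2
1 1 3 2 0
step 8: 0 2 3 0 1
0 2 3 3 3
2 2 2 1 1
1 1 2 1 3
1 2 1 0 1
step 9: 0 2 3 0 1
0 2 3 3 3
2 2 2 1 1
1 1 3 1 3
1 2 1 0 1
step 10: 0 2 3 0 1
0 2 3 3 3
2 2 3 1 1
1 2 0 2 3
1 2 2 0 1
step 11: 0 2 3 0 1
0 2 3 3 3
2 2 3 1 1
1 2 1 2 3
1 2 2 0 1
step 12: 0 2 3 0 1
0 2 3 3 3
2 2 3 1 1
1 2 2 2 3
1 2 2 0 1
step 13: 0 2 3 0 1
0 2 3 3 3
2 2 3 1 1
1 2 3 2 3
1 2 2 0 1

3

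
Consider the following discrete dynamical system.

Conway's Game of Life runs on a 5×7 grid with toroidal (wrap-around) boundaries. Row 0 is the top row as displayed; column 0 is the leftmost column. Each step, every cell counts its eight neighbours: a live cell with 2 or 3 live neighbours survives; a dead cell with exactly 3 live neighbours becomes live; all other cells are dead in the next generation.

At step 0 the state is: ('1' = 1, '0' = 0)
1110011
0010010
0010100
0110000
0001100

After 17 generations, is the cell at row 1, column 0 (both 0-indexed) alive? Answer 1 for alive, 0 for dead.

1

gen 0: 1110011
0010010
0010100
0110000
0001100
gen 1: 1110011
1010110
0010000
0110100
0001111
gen 2: 0010000
1010110
0010110
0110100
0000000
gen 3: 0101000
0010111
0010001
0110110
0111000
gen 4: 1100010
1110111
1010001
1000110
1000000
gen 5: 0010110
0011100
0010000
1000010
1000110
gen 6: 0110001
0110110
0110100
0100110
0101000
gen 7: 0000110
0000110
1000000
1100110
0101110
gen 8: 0000001
0000111
1100000
1111010
1111000
gen 9: 0111101
0000011
0001000
0001100
0001100
gen 10: 1010001
1000011
0001010
0010000
0000000
gen 11: 1100010
1100110
0000110
0000000
0100000
gen 12: 0010110
1100000
0000111
0000000
1100000
gen 13: 0010001
1101000
1000011
1000011
0100000
gen 14: 0010000
0110010
0000110
0100010
0100010
gen 15: 0010000
0111110
0110111
0000011
0110000
gen 16: 0000100
1000001
0100000
0001101
0110000
gen 17: 1100000
1000000
0000011
1101000
0010110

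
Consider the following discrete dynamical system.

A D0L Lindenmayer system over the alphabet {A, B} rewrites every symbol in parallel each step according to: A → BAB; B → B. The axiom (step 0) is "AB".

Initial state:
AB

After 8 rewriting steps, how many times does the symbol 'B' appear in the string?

17

step 0: AB
step 1: BABB
step 2: BBABBB
step 3: BBBABBBB
step 4: BBBBABBBBB
step 5: BBBBBABBBBBB
step 6: BBBBBBABBBBBBB
step 7: BBBBBBBABBBBBBBB
step 8: BBBBBBBBABBBBBBBBB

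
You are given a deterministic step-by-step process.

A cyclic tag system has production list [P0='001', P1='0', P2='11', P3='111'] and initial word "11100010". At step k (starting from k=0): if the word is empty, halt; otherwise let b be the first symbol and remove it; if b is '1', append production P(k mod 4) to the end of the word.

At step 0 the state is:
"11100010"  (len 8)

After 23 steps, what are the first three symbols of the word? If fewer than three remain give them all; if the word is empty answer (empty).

111

k=0  "11100010"  (len 8)
k=1  "1100010001"  (len 10)
k=2  "1000100010"  (len 10)
k=3  "00010001011"  (len 11)
k=4  "0010001011"  (len 10)
k=5  "010001011"  (len 9)
k=6  "10001011"  (len 8)
k=7  "000101111"  (len 9)
k=8  "00101111"  (len 8)
k=9  "0101111"  (len 7)
k=10  "101111"  (len 6)
k=11  "0111111"  (len 7)
k=12  "111111"  (len 6)
k=13  "11111001"  (len 8)
k=14  "11110010"  (len 8)
k=15  "111001011"  (len 9)
k=16  "11001011111"  (len 11)
k=17  "1001011111001"  (len 13)
k=18  "0010111110010"  (len 13)
k=19  "010111110010"  (len 12)
k=20  "10111110010"  (len 11)
k=21  "0111110010001"  (len 13)
k=22  "111110010001"  (len 12)
k=23  "1111001000111"  (len 13)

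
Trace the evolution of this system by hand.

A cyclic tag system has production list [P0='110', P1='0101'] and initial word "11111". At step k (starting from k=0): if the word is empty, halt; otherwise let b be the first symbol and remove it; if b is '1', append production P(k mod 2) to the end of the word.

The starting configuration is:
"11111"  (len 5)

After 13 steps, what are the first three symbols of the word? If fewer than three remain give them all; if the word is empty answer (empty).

[0] "11111"  (len 5)
[1] "1111110"  (len 7)
[2] "1111100101"  (len 10)
[3] "111100101110"  (len 12)
[4] "111001011100101"  (len 15)
[5] "11001011100101110"  (len 17)
[6] "10010111001011100101"  (len 20)
[7] "0010111001011100101110"  (len 22)
[8] "010111001011100101110"  (len 21)
[9] "10111001011100101110"  (len 20)
[10] "01110010111001011100101"  (len 23)
[11] "1110010111001011100101"  (len 22)
[12] "1100101110010111001010101"  (len 25)
[13] "100101110010111001010101110"  (len 27)

100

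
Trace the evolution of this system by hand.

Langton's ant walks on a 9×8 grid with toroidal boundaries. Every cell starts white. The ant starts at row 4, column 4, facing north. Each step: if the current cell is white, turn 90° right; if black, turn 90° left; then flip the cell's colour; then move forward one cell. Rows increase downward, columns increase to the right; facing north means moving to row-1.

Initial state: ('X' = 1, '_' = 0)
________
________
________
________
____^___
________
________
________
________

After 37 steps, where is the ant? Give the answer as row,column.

k=0  ________
________
________
________
____^___
________
________
________
________
k=1  ________
________
________
________
____X>__
________
________
________
________
k=2  ________
________
________
________
____XX__
_____v__
________
________
________
k=3  ________
________
________
________
____XX__
____<X__
________
________
________
k=4  ________
________
________
________
____^X__
____XX__
________
________
________
k=5  ________
________
________
________
___<_X__
____XX__
________
________
________
k=6  ________
________
________
___^____
___X_X__
____XX__
________
________
________
k=7  ________
________
________
___X>___
___X_X__
____XX__
________
________
________
k=8  ________
________
________
___XX___
___XvX__
____XX__
________
________
________
k=9  ________
________
________
___XX___
___<XX__
____XX__
________
________
________
k=10  ________
________
________
___XX___
____XX__
___vXX__
________
________
________
k=11  ________
________
________
___XX___
____XX__
__<XXX__
________
________
________
k=12  ________
________
________
___XX___
__^_XX__
__XXXX__
________
________
________
k=13  ________
________
________
___XX___
__X>XX__
__XXXX__
________
________
________
k=14  ________
________
________
___XX___
__XXXX__
__XvXX__
________
________
________
k=15  ________
________
________
___XX___
__XXXX__
__X_>X__
________
________
________
k=16  ________
________
________
___XX___
__XX^X__
__X__X__
________
________
________
k=17  ________
________
________
___XX___
__X<_X__
__X__X__
________
________
________
k=18  ________
________
________
___XX___
__X__X__
__Xv_X__
________
________
________
k=19  ________
________
________
___XX___
__X__X__
__<X_X__
________
________
________
k=20  ________
________
________
___XX___
__X__X__
___X_X__
__v_____
________
________
k=21  ________
________
________
___XX___
__X__X__
___X_X__
_<X_____
________
________
k=22  ________
________
________
___XX___
__X__X__
_^_X_X__
_XX_____
________
________
k=23  ________
________
________
___XX___
__X__X__
_X>X_X__
_XX_____
________
________
k=24  ________
________
________
___XX___
__X__X__
_XXX_X__
_Xv_____
________
________
k=25  ________
________
________
___XX___
__X__X__
_XXX_X__
_X_>____
________
________
k=26  ________
________
________
___XX___
__X__X__
_XXX_X__
_X_X____
___v____
________
k=27  ________
________
________
___XX___
__X__X__
_XXX_X__
_X_X____
__<X____
________
k=28  ________
________
________
___XX___
__X__X__
_XXX_X__
_X^X____
__XX____
________
k=29  ________
________
________
___XX___
__X__X__
_XXX_X__
_XX>____
__XX____
________
k=30  ________
________
________
___XX___
__X__X__
_XX^_X__
_XX_____
__XX____
________
k=31  ________
________
________
___XX___
__X__X__
_X<__X__
_XX_____
__XX____
________
k=32  ________
________
________
___XX___
__X__X__
_X___X__
_Xv_____
__XX____
________
k=33  ________
________
________
___XX___
__X__X__
_X___X__
_X_>____
__XX____
________
k=34  ________
________
________
___XX___
__X__X__
_X___X__
_X_X____
__Xv____
________
k=35  ________
________
________
___XX___
__X__X__
_X___X__
_X_X____
__X_>___
________
k=36  ________
________
________
___XX___
__X__X__
_X___X__
_X_X____
__X_X___
____v___
k=37  ________
________
________
___XX___
__X__X__
_X___X__
_X_X____
__X_X___
___<X___

8,3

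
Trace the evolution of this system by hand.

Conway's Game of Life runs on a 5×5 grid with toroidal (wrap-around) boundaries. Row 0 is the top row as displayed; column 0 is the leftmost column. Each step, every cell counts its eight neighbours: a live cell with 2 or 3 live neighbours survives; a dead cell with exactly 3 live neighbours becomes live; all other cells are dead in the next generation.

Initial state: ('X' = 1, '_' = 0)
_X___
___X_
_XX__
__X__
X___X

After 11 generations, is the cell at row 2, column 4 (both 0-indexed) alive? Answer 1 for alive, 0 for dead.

t=0: _X___
___X_
_XX__
__X__
X___X
t=1: X___X
_X___
_XXX_
X_XX_
XX___
t=2: ____X
_X_XX
X__XX
X__X_
__XX_
t=3: X___X
__X__
_X___
XX___
__XX_
t=4: _XX_X
XX___
XXX__
XX___
__XX_
t=5: ____X
___XX
__X_X
X__XX
___XX
t=6: X____
X___X
__X__
X_X__
_____
t=7: X___X
XX__X
X__XX
_X___
_X___
t=8: ____X
_X___
__XX_
_XX_X
_X___
t=9: X____
__XX_
X__X_
XX___
_XXX_
t=10: ____X
_XXX_
X__X_
X__X_
__X_X
t=11: XX__X
XXXX_
X__X_
XXXX_
X___X

0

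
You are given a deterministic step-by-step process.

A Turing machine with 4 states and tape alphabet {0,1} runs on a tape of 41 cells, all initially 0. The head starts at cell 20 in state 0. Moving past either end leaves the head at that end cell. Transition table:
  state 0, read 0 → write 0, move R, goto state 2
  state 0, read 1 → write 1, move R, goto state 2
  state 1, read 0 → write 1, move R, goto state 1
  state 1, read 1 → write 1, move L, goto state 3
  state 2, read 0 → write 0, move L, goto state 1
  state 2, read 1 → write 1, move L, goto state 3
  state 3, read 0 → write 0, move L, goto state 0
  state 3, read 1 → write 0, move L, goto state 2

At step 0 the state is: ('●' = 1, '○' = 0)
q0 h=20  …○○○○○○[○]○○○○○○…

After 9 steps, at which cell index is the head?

27

0) q0 h=20  …○○○○○○[○]○○○○○○…
1) q2 h=21  …○○○○○○[○]○○○○○○…
2) q1 h=20  …○○○○○○[○]○○○○○○…
3) q1 h=21  …○○○○○●[○]○○○○○○…
4) q1 h=22  …○○○○●●[○]○○○○○○…
5) q1 h=23  …○○○●●●[○]○○○○○○…
6) q1 h=24  …○○●●●●[○]○○○○○○…
7) q1 h=25  …○●●●●●[○]○○○○○○…
8) q1 h=26  …●●●●●●[○]○○○○○○…
9) q1 h=27  …●●●●●●[○]○○○○○○…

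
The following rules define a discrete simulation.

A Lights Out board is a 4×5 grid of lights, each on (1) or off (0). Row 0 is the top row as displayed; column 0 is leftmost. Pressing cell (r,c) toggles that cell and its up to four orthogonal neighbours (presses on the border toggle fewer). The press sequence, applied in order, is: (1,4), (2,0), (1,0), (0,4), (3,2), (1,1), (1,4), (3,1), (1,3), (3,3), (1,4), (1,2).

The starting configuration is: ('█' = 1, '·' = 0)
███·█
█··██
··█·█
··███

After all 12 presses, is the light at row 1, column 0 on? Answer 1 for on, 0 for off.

0) ███·█
█··██
··█·█
··███
1) ███··
█····
··█··
··███
2) ███··
·····
███··
█·███
3) ·██··
██···
·██··
█·███
4) ·████
██··█
·██··
█·███
5) ·████
██··█
·█···
██··█
6) ··███
··█·█
·····
██··█
7) ··██·
··██·
····█
██··█
8) ··██·
··██·
·█··█
··█·█
9) ··█··
····█
·█·██
··█·█
10) ··█··
····█
·█··█
···█·
11) ··█·█
···█·
·█···
···█·
12) ····█
·██··
·██··
···█·

0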